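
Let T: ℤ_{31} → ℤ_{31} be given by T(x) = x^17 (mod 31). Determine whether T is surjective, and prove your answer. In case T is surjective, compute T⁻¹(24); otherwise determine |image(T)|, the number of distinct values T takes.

21

Since 31 is prime, the nonzero elements of ℤ_{31} form a cyclic group of order 30.
As gcd(17, 30) = 1, raising to the 17th power is a bijection on this group: if a^17 ≡ b^17 then (ab^{−1})^17 = 1, and the only element of order dividing gcd(17, 30) = 1 is 1, so a = b.
With T(0) = 0 this makes T injective on all of ℤ_{31}, hence bijective (finite equal-size domain and codomain). In particular T is surjective.
Since T is surjective, we find the preimage of 24. The inverse of x ↦ x^17 on (ℤ_{31})^× is x ↦ x^23, because 17·23 = 391 = 13·30 + 1 ≡ 1 (mod 30) and x^{30} = 1 for x ≠ 0 (Fermat). So T⁻¹(24) = 24^23 mod 31.
Repeated squaring mod 31: 24^1 ≡ 24, 24^2 ≡ 24² = 576 ≡ 18, 24^4 ≡ 18² = 324 ≡ 14, 24^8 ≡ 14² = 196 ≡ 10, 24^16 ≡ 10² = 100 ≡ 7. Since 23 = 16 + 4 + 2 + 1, 24^23 ≡ 7·14·18·24: 7·14 = 98 ≡ 5, then 5·18 = 90 ≡ 28, then 28·24 = 672 ≡ 21. So 24^23 ≡ 21 (mod 31).
Hence T⁻¹(24) = 21.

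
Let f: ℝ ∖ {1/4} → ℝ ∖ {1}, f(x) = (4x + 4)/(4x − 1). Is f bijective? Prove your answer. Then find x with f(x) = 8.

3/7

Suppose f(s) = f(t). Cross-multiplying: (4s + 4)(4t − 1) = (4t + 4)(4s − 1).
Expanding both sides and cancelling the symmetric terms leaves −20·(s − t) = 0. Since −20 ≠ 0, s = t. Therefore f is injective.
For any y ≠ 1, solving y(4x − 1) = 4x + 4 for x gives a well-defined x ≠ 1/4. So f is surjective.
So f is bijective.
Solving f(x) = 8: cross-multiplying gives 4x + 4 = 8(4x − 1), which rearranges to −28x = −12, so x = 3/7.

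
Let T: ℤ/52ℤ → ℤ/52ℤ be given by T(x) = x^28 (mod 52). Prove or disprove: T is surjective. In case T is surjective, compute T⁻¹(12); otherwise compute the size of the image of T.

8

T(1) = 1^28 = 1.
T(5): Repeated squaring mod 52: 5^1 ≡ 5, 5^2 ≡ 5² = 25, 5^4 ≡ 25² = 625 ≡ 1, 5^8 ≡ 1² = 1, 5^16 ≡ 1² = 1. Since 28 = 16 + 8 + 4, 5^28 ≡ 1·1·1: 1·1 = 1, then 1·1 = 1. So 5^28 ≡ 1 (mod 52).
So T(1) = T(5) = 1 while 1 ≠ 5, so T is not injective.
A non-injective map from the 52-element set ℤ/52ℤ to itself takes at most 51 distinct values, so it cannot be surjective. Thus T is not surjective.
Since T is not surjective, we determine |image(T)|. Computing x^28 mod 52 for each x (by repeated squaring, reducing mod 52 at every step), the values T(0), T(1), …, T(51) are: 0, 1, 16, 29, 48, 1, 48, 9, 40, 9, 16, 29, 40, 13, 40, 29, 16, 9, 40, 9, 48, 1, 48, 29, 16, 1, 0, 1, 16, 29, 48, 1, 48, 9, 40, 9, 16, 29, 40, 13, 40, 29, 16, 9, 40, 9, 48, 1, 48, 29, 16, 1.
The distinct values are {0, 1, 9, 13, 16, 29, 40, 48}; there are 8 of them.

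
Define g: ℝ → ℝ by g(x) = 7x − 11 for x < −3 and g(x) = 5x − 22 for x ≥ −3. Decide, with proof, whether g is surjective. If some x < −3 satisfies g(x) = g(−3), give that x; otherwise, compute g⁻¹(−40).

Both pieces are strictly increasing (slopes 7 and 5), so each is injective on its own interval.
The left piece maps (−∞, −3) onto (−∞, −32); the right piece maps [−3, ∞) onto [−37, ∞).
The union (−∞, −32) ∪ [−37, ∞) covers ℝ, so g is surjective.
For the follow-up: the images overlap, so an x < −3 with g(x) = g(−3) exists. g(−3) = −37; solving 7x − 11 = −37 for x < −3 gives x = (−37 + 11)/7 = −26/7.

-26/7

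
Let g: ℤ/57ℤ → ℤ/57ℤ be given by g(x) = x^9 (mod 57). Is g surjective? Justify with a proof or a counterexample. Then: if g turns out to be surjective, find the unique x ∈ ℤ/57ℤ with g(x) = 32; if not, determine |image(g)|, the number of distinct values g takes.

9

g(1) = 1^9 = 1.
g(4): Repeated squaring mod 57: 4^1 ≡ 4, 4^2 ≡ 4² = 16, 4^4 ≡ 16² = 256 ≡ 28, 4^8 ≡ 28² = 784 ≡ 43. Since 9 = 8 + 1, 4^9 ≡ 43·4: 43·4 = 172 ≡ 1. So 4^9 ≡ 1 (mod 57).
So g(1) = g(4) = 1 while 1 ≠ 4, therefore g is not injective.
A non-injective map from the 57-element set ℤ/57ℤ to itself takes at most 56 distinct values, so it cannot be surjective. Hence g is not surjective.
Since g is not surjective, we determine |image(g)|. Computing x^9 mod 57 for each x (by repeated squaring, reducing mod 57 at every step), the values g(0), g(1), …, g(56) are: 0, 1, 56, 18, 1, 20, 39, 1, 56, 39, 37, 20, 18, 37, 56, 18, 1, 20, 18, 19, 20, 18, 37, 20, 39, 1, 20, 18, 1, 56, 39, 37, 56, 18, 37, 20, 39, 37, 38, 39, 37, 56, 39, 1, 20, 39, 37, 20, 18, 1, 56, 18, 37, 56, 39, 1, 56.
The distinct values are {0, 1, 18, 19, 20, 37, 38, 39, 56}; there are 9 of them.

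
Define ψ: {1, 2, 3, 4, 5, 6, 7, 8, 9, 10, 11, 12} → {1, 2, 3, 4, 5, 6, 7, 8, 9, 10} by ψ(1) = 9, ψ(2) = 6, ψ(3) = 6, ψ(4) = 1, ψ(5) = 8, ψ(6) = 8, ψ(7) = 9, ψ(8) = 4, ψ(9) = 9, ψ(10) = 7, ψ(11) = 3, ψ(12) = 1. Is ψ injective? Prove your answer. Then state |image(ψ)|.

ψ(2) = 6 = ψ(3) with 2 ≠ 3, so ψ is not injective.
The image of ψ is {1, 3, 4, 6, 7, 8, 9}, which has 7 elements.

7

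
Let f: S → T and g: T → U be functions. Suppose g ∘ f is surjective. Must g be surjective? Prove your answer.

surjective

Let c ∈ U. Since g ∘ f is surjective, some a ∈ S has g(f(a)) = c. Then b = f(a) ∈ T satisfies g(b) = c. So g is surjective.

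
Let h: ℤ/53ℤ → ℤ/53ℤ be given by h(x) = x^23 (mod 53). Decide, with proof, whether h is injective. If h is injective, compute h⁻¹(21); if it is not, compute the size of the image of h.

Since 53 is prime, the nonzero elements of ℤ/53ℤ form a cyclic group of order 52.
As gcd(23, 52) = 1, raising to the 23rd power is a bijection on this group: if s^23 ≡ t^23 then (st^{−1})^23 = 1, and the only element of order dividing gcd(23, 52) = 1 is 1, so s = t.
With h(0) = 0 this makes h injective on all of ℤ/53ℤ, hence bijective (finite equal-size domain and codomain). In particular h is injective.
Since h is injective, we find the preimage of 21. The inverse of x ↦ x^23 on (ℤ/53ℤ)^× is x ↦ x^43, because 23·43 = 989 = 19·52 + 1 ≡ 1 (mod 52) and x^{52} = 1 for x ≠ 0 (Fermat). So h⁻¹(21) = 21^43 mod 53.
Repeated squaring mod 53: 21^1 ≡ 21, 21^2 ≡ 21² = 441 ≡ 17, 21^4 ≡ 17² = 289 ≡ 24, 21^8 ≡ 24² = 576 ≡ 46, 21^16 ≡ 46² = 2116 ≡ 49, 21^32 ≡ 49² = 2401 ≡ 16. Since 43 = 32 + 8 + 2 + 1, 21^43 ≡ 16·46·17·21: 16·46 = 736 ≡ 47, then 47·17 = 799 ≡ 4, then 4·21 = 84 ≡ 31. So 21^43 ≡ 31 (mod 53).
Hence h⁻¹(21) = 31.

31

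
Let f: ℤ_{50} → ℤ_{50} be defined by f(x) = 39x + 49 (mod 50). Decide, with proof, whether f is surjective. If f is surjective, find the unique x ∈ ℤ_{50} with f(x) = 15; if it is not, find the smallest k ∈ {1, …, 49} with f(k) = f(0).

44

Since gcd(39, 50) = 1, 39 is invertible modulo 50. Euclid's algorithm: 50 = 1·39 + 11, 39 = 3·11 + 6, 11 = 1·6 + 5, 6 = 1·5 + 1; back-substituting gives 1 = 9·39 − 7·50, so 39⁻¹ ≡ 9 (mod 50).
For any y ∈ ℤ_{50}, x = 9(y − 49) mod 50 satisfies f(x) = 39·9(y − 49) + 49 ≡ y (since 39·9 ≡ 1 mod 50). So every y has a preimage.
Therefore f is surjective.
Since f is surjective, we compute f⁻¹(15): solve 39x + 49 ≡ 15 (mod 50), i.e. 39x ≡ 16 (mod 50).
Multiplying by 39⁻¹ = 9 gives x ≡ 9·16 = 144 = 2·50 + 44 ≡ 44 (mod 50).
Check: f(44) = 39·44 + 49 = 1765 = 35·50 + 15 ≡ 15 (mod 50).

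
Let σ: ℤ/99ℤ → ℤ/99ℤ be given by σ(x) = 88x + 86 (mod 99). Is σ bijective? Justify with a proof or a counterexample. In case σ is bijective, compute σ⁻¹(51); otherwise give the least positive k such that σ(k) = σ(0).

Recall: injectivity means: for all u, v in the domain, σ(u) = σ(v) implies u = v.
We have gcd(88, 99) = 11 > 1. Taking u = 0 and v = 9: σ(0) = 86 and σ(9) = 88·9 + 86 = 878 ≡ 86 (mod 99).
So σ(0) = σ(9) while 0 ≠ 9, so σ is not injective, hence not bijective.
Since σ is not bijective, we find the least positive k with σ(k) = σ(0): this means 88k ≡ 0 (mod 99), i.e. 99 ∣ 88k. Since gcd(88, 99) = 11, dividing through by 11 this holds exactly when 9 ∣ 8k, and as gcd(8, 9) = 1, exactly when 9 ∣ k.
The smallest positive such k is 9.

9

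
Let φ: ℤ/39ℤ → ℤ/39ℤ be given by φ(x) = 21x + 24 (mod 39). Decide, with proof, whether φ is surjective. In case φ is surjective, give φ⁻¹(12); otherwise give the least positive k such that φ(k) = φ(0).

Recall that φ is surjective if every y in the codomain equals φ(x) for some x in the domain.
Since gcd(21, 39) = 3, we have 21x ≡ 0 (mod 3) for all x, so φ(x) ≡ 0 (mod 3).
But 1 ≢ 0 (mod 3), so 1 ∈ ℤ/39ℤ has no preimage. Therefore φ is not surjective.
Since φ is not surjective, we find the least positive k with φ(k) = φ(0): this means 21k ≡ 0 (mod 39), i.e. 39 ∣ 21k. Since gcd(21, 39) = 3, dividing through by 3 this holds exactly when 13 ∣ 7k, and as gcd(7, 13) = 1, exactly when 13 ∣ k.
The smallest positive such k is 13.

13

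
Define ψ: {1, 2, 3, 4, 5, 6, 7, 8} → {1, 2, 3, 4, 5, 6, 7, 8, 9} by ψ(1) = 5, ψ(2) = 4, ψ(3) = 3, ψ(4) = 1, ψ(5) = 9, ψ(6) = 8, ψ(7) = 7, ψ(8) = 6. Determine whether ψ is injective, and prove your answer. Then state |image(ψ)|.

The values ψ(1), …, ψ(8) are 5, 4, 3, 1, 9, 8, 7, 6 — all distinct.
So ψ(a) = ψ(b) only when a = b, and ψ is injective.
The image of ψ is {1, 3, 4, 5, 6, 7, 8, 9}, which has 8 elements.

8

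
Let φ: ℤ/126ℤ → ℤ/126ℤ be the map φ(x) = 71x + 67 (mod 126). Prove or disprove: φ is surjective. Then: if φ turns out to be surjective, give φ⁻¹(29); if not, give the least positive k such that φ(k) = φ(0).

By definition, φ is surjective if every y in the codomain equals φ(x) for some x in the domain.
Since gcd(71, 126) = 1, 71 is invertible modulo 126. Euclid's algorithm: 126 = 1·71 + 55, 71 = 1·55 + 16, 55 = 3·16 + 7, 16 = 2·7 + 2, 7 = 3·2 + 1; back-substituting gives 1 = 71·71 − 40·126, so 71⁻¹ ≡ 71 (mod 126).
For any y ∈ ℤ/126ℤ, x = 71(y − 67) mod 126 satisfies φ(x) = 71·71(y − 67) + 67 ≡ y (since 71·71 ≡ 1 mod 126). So every y has a preimage.
Therefore φ is surjective.
Since φ is surjective, we compute φ⁻¹(29): solve 71x + 67 ≡ 29 (mod 126), i.e. 71x ≡ 88 (mod 126).
Multiplying by 71⁻¹ = 71 gives x ≡ 71·88 = 6248 = 49·126 + 74 ≡ 74 (mod 126).
Check: φ(74) = 71·74 + 67 = 5321 = 42·126 + 29 ≡ 29 (mod 126).

74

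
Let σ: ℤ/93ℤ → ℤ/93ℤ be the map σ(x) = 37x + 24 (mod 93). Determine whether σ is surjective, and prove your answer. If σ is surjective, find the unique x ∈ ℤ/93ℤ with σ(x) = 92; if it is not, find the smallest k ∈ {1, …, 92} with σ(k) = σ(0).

By definition, σ is surjective if every y in the codomain equals σ(x) for some x in the domain.
Since gcd(37, 93) = 1, 37 is invertible modulo 93. Euclid's algorithm: 93 = 2·37 + 19, 37 = 1·19 + 18, 19 = 1·18 + 1; back-substituting gives 1 = 88·37 − 35·93, so 37⁻¹ ≡ 88 (mod 93).
For any y ∈ ℤ/93ℤ, x = 88(y − 24) mod 93 satisfies σ(x) = 37·88(y − 24) + 24 ≡ y (since 37·88 ≡ 1 mod 93). So every y has a preimage.
Hence σ is surjective.
Since σ is surjective, we compute σ⁻¹(92): solve 37x + 24 ≡ 92 (mod 93), i.e. 37x ≡ 68 (mod 93).
Multiplying by 37⁻¹ = 88 gives x ≡ 88·68 = 5984 = 64·93 + 32 ≡ 32 (mod 93).
Check: σ(32) = 37·32 + 24 = 1208 = 12·93 + 92 ≡ 92 (mod 93).

32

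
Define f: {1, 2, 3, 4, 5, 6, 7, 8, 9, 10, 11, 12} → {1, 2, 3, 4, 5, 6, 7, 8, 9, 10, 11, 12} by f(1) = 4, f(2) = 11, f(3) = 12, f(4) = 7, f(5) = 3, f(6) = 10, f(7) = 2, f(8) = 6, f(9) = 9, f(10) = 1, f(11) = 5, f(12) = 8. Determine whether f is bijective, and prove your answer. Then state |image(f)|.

12

The values 4, 11, 12, 7, 3, 10, 2, 6, 9, 1, 5, 8 are a permutation of {1, 2, 3, 4, 5, 6, 7, 8, 9, 10, 11, 12}: each element appears exactly once.
So f is injective and surjective, hence bijective.
The image of f is {1, 2, 3, 4, 5, 6, 7, 8, 9, 10, 11, 12}, which has 12 elements.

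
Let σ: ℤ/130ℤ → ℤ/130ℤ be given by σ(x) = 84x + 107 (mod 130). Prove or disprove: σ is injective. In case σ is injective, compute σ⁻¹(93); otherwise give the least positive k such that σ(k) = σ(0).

65

We have gcd(84, 130) = 2 > 1. Taking u = 0 and v = 65: σ(0) = 107 and σ(65) = 84·65 + 107 = 5567 ≡ 107 (mod 130).
So σ(0) = σ(65) while 0 ≠ 65, hence σ is not injective.
Since σ is not injective, we find the least positive k with σ(k) = σ(0): this means 84k ≡ 0 (mod 130), i.e. 130 ∣ 84k. Since gcd(84, 130) = 2, dividing through by 2 this holds exactly when 65 ∣ 42k, and as gcd(42, 65) = 1, exactly when 65 ∣ k.
The smallest positive such k is 65.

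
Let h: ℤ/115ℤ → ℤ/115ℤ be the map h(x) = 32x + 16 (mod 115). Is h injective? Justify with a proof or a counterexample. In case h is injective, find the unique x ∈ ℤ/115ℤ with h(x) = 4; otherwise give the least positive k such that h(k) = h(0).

14

Recall: h is injective if h(u) = h(v) implies u = v.
Suppose h(u) = h(v) in ℤ/115ℤ. Then 32u + 16 ≡ 32v + 16 (mod 115), hence 32(u − v) ≡ 0 (mod 115).
Since gcd(32, 115) = 1, 32 is invertible modulo 115, so u − v ≡ 0 (mod 115), i.e. u = v.
So h is injective.
We now compute 32⁻¹ mod 115 explicitly. Euclid's algorithm: 115 = 3·32 + 19, 32 = 1·19 + 13, 19 = 1·13 + 6, 13 = 2·6 + 1; back-substituting gives 1 = 18·32 − 5·115, so 32⁻¹ ≡ 18 (mod 115).
Since h is injective, we compute h⁻¹(4): solve 32x + 16 ≡ 4 (mod 115), i.e. 32x ≡ 103 (mod 115).
Multiplying by 32⁻¹ = 18 gives x ≡ 18·103 = 1854 = 16·115 + 14 ≡ 14 (mod 115).
Check: h(14) = 32·14 + 16 = 464 = 4·115 + 4 ≡ 4 (mod 115).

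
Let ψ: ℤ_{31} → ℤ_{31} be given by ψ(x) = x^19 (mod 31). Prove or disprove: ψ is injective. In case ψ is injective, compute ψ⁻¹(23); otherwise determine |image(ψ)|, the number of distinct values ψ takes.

27

Since 31 is prime, the nonzero elements of ℤ_{31} form a cyclic group of order 30.
As gcd(19, 30) = 1, raising to the 19th power is a bijection on this group: if x_1^19 ≡ x_2^19 then (x_1x_2^{−1})^19 = 1, and the only element of order dividing gcd(19, 30) = 1 is 1, so x_1 = x_2.
With ψ(0) = 0 this makes ψ injective on all of ℤ_{31}, hence bijective (finite equal-size domain and codomain). In particular ψ is injective.
Since ψ is injective, we find the preimage of 23. The inverse of x ↦ x^19 on (ℤ_{31})^× is x ↦ x^19, because 19·19 = 361 = 12·30 + 1 ≡ 1 (mod 30) and x^{30} = 1 for x ≠ 0 (Fermat). So ψ⁻¹(23) = 23^19 mod 31.
Repeated squaring mod 31: 23^1 ≡ 23, 23^2 ≡ 23² = 529 ≡ 2, 23^4 ≡ 2² = 4, 23^8 ≡ 4² = 16, 23^16 ≡ 16² = 256 ≡ 8. Since 19 = 16 + 2 + 1, 23^19 ≡ 8·2·23: 8·2 = 16, then 16·23 = 368 ≡ 27. So 23^19 ≡ 27 (mod 31).
Hence ψ⁻¹(23) = 27.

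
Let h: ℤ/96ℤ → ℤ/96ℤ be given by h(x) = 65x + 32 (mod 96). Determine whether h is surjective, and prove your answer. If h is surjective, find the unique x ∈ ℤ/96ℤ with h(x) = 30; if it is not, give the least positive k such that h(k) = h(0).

62

By definition, surjectivity means every element of the codomain has a preimage under h.
Since gcd(65, 96) = 1, 65 is invertible modulo 96. Euclid's algorithm: 96 = 1·65 + 31, 65 = 2·31 + 3, 31 = 10·3 + 1; back-substituting gives 1 = 65·65 − 44·96, so 65⁻¹ ≡ 65 (mod 96).
For any y ∈ ℤ/96ℤ, x = 65(y − 32) mod 96 satisfies h(x) = 65·65(y − 32) + 32 ≡ y (since 65·65 ≡ 1 mod 96). So every y has a preimage.
Therefore h is surjective.
Since h is surjective, we find h⁻¹(30): we need 65x ≡ 30 − 32 ≡ 94 (mod 96). Using 65⁻¹ = 65: x ≡ 65·94 = 6110 = 63·96 + 62, so x = 62.
Check: h(62) = 65·62 + 32 = 4062 = 42·96 + 30 ≡ 30 (mod 96).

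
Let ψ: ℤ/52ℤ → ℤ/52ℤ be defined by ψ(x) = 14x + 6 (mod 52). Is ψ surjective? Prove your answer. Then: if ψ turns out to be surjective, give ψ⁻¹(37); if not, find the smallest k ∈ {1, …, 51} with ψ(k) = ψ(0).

26

Since gcd(14, 52) = 2, we have 14x ≡ 0 (mod 2) for all x, so ψ(x) ≡ 0 (mod 2).
But 1 ≢ 0 (mod 2), so 1 ∈ ℤ/52ℤ has no preimage. Therefore ψ is not surjective.
Since ψ is not surjective, we find the least positive k with ψ(k) = ψ(0): this means 14k ≡ 0 (mod 52), i.e. 52 ∣ 14k. Since gcd(14, 52) = 2, dividing through by 2 this holds exactly when 26 ∣ 7k, and as gcd(7, 26) = 1, exactly when 26 ∣ k.
The smallest positive such k is 26.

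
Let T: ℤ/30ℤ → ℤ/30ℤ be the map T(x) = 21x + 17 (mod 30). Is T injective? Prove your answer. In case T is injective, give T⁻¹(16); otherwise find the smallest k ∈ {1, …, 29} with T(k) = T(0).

10

Recall that T is injective when T(a) = T(b) forces a = b.
We have gcd(21, 30) = 3 > 1. Taking a = 0 and b = 10: T(0) = 17 and T(10) = 21·10 + 17 = 227 ≡ 17 (mod 30).
So T(0) = T(10) while 0 ≠ 10, therefore T is not injective.
Since T is not injective, we find the least positive k with T(k) = T(0): this means 21k ≡ 0 (mod 30), i.e. 30 ∣ 21k. Since gcd(21, 30) = 3, dividing through by 3 this holds exactly when 10 ∣ 7k, and as gcd(7, 10) = 1, exactly when 10 ∣ k.
The smallest positive such k is 10.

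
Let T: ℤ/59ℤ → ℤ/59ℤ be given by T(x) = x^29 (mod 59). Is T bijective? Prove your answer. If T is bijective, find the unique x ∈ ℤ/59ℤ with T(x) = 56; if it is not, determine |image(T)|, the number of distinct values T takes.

3

T(1) = 1^29 = 1.
T(3): Repeated squaring mod 59: 3^1 ≡ 3, 3^2 ≡ 3² = 9, 3^4 ≡ 9² = 81 ≡ 22, 3^8 ≡ 22² = 484 ≡ 12, 3^16 ≡ 12² = 144 ≡ 26. Since 29 = 16 + 8 + 4 + 1, 3^29 ≡ 26·12·22·3: 26·12 = 312 ≡ 17, then 17·22 = 374 ≡ 20, then 20·3 = 60 ≡ 1. So 3^29 ≡ 1 (mod 59).
So T(1) = T(3) = 1 while 1 ≠ 3, so T is not injective, hence not bijective.
Since T is not bijective, we determine |image(T)|. Computing x^29 mod 59 for each x (by repeated squaring, reducing mod 59 at every step), the values T(0), T(1), …, T(58) are: 0, 1, 58, 1, 1, 1, 58, 1, 58, 1, 58, 58, 1, 58, 58, 1, 1, 1, 58, 1, 1, 1, 1, 58, 58, 1, 1, 1, 1, 1, 58, 58, 58, 58, 58, 1, 1, 58, 58, 58, 58, 1, 58, 58, 58, 1, 1, 58, 1, 1, 58, 1, 58, 1, 58, 58, 58, 1, 58.
The distinct values are {0, 1, 58}; there are 3 of them.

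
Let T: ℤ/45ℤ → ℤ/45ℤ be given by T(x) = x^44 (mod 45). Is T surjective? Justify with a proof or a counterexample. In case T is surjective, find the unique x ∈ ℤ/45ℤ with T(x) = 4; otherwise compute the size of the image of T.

T(3): Repeated squaring mod 45: 3^1 ≡ 3, 3^2 ≡ 3² = 9, 3^4 ≡ 9² = 81 ≡ 36, 3^8 ≡ 36² = 1296 ≡ 36, 3^16 ≡ 36² = 1296 ≡ 36, 3^32 ≡ 36² = 1296 ≡ 36. Since 44 = 32 + 8 + 4, 3^44 ≡ 36·36·36: 36·36 = 1296 ≡ 36, then 36·36 = 1296 ≡ 36. So 3^44 ≡ 36 (mod 45).
T(6): Repeated squaring mod 45: 6^1 ≡ 6, 6^2 ≡ 6² = 36, 6^4 ≡ 36² = 1296 ≡ 36, 6^8 ≡ 36² = 1296 ≡ 36, 6^16 ≡ 36² = 1296 ≡ 36, 6^32 ≡ 36² = 1296 ≡ 36. Since 44 = 32 + 8 + 4, 6^44 ≡ 36·36·36: 36·36 = 1296 ≡ 36, then 36·36 = 1296 ≡ 36. So 6^44 ≡ 36 (mod 45).
So T(3) = T(6) = 36 while 3 ≠ 6, so T is not injective.
A non-injective map from the 45-element set ℤ/45ℤ to itself takes at most 44 distinct values, so it cannot be surjective. Therefore T is not surjective.
Since T is not surjective, we determine |image(T)|. Computing x^44 mod 45 for each x (by repeated squaring, reducing mod 45 at every step), the values T(0), T(1), …, T(44) are: 0, 1, 31, 36, 16, 25, 36, 31, 1, 36, 10, 31, 36, 16, 16, 0, 31, 1, 36, 1, 40, 36, 16, 16, 36, 40, 1, 36, 1, 31, 0, 16, 16, 36, 31, 10, 36, 1, 31, 36, 25, 16, 36, 31, 1.
The distinct values are {0, 1, 10, 16, 25, 31, 36, 40}; there are 8 of them.

8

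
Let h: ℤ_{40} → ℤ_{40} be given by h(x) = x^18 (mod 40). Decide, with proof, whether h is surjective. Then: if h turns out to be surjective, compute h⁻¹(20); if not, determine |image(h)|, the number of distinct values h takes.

h(4): Repeated squaring mod 40: 4^1 ≡ 4, 4^2 ≡ 4² = 16, 4^4 ≡ 16² = 256 ≡ 16, 4^8 ≡ 16² = 256 ≡ 16, 4^16 ≡ 16² = 256 ≡ 16. Since 18 = 16 + 2, 4^18 ≡ 16·16: 16·16 = 256 ≡ 16. So 4^18 ≡ 16 (mod 40).
h(6): Repeated squaring mod 40: 6^1 ≡ 6, 6^2 ≡ 6² = 36, 6^4 ≡ 36² = 1296 ≡ 16, 6^8 ≡ 16² = 256 ≡ 16, 6^16 ≡ 16² = 256 ≡ 16. Since 18 = 16 + 2, 6^18 ≡ 16·36: 16·36 = 576 ≡ 16. So 6^18 ≡ 16 (mod 40).
So h(4) = h(6) = 16 while 4 ≠ 6, so h is not injective.
A non-injective map from the 40-element set ℤ_{40} to itself takes at most 39 distinct values, so it cannot be surjective. So h is not surjective.
Since h is not surjective, we determine |image(h)|. Computing x^18 mod 40 for each x (by repeated squaring, reducing mod 40 at every step), the values h(0), h(1), …, h(39) are: 0, 1, 24, 9, 16, 25, 16, 9, 24, 1, 0, 1, 24, 9, 16, 25, 16, 9, 24, 1, 0, 1, 24, 9, 16, 25, 16, 9, 24, 1, 0, 1, 24, 9, 16, 25, 16, 9, 24, 1.
The distinct values are {0, 1, 9, 16, 24, 25}; there are 6 of them.

6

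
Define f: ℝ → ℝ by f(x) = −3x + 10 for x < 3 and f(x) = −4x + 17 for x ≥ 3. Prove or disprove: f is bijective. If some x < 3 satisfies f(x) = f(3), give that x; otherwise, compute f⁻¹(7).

5/3

Both pieces are strictly decreasing (slopes −3 and −4), so each is injective on its own interval.
The left piece maps (−∞, 3) onto (1, ∞); the right piece maps [3, ∞) onto (−∞, 5].
These images overlap. In particular f(3) = 5 (right piece), and solving −3x + 10 = 5 on the left piece gives x = 5/3 < 3.
So f(5/3) = f(3) with 5/3 ≠ 3, and f is not injective, hence not bijective. This x = 5/3 is the requested value below 3.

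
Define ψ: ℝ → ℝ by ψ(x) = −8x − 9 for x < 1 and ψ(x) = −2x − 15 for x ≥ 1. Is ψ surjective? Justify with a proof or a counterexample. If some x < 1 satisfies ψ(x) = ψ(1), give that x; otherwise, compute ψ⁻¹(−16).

Both pieces are strictly decreasing (slopes −8 and −2), so each is injective on its own interval.
The left piece maps (−∞, 1) onto (−17, ∞); the right piece maps [1, ∞) onto (−∞, −17].
These images together cover ℝ, so ψ is surjective.
Because the two images are disjoint, no x < 1 has ψ(x) = ψ(1), so we compute ψ⁻¹(−16): −16 lies in (−17, ∞), so solve −8x − 9 = −16: x = (−16 + 9)/(−8) = 7/8.

7/8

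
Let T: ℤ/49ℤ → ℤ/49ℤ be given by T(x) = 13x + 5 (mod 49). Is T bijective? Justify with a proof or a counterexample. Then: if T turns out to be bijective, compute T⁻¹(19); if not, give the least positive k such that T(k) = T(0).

Suppose T(s) = T(t) in ℤ/49ℤ. Then 13s + 5 ≡ 13t + 5 (mod 49), hence 13(s − t) ≡ 0 (mod 49).
Since gcd(13, 49) = 1, 13 is invertible modulo 49, so s − t ≡ 0 (mod 49), i.e. s = t.
We now compute 13⁻¹ mod 49 explicitly. Euclid's algorithm: 49 = 3·13 + 10, 13 = 1·10 + 3, 10 = 3·3 + 1; back-substituting gives 1 = 34·13 − 9·49, so 13⁻¹ ≡ 34 (mod 49).
Then y ↦ 34(y − 5) is a two-sided inverse to T, so every y ∈ ℤ/49ℤ has a preimage.
Therefore T is bijective.
Since T is bijective, we compute T⁻¹(19): solve 13x + 5 ≡ 19 (mod 49), i.e. 13x ≡ 14 (mod 49).
Multiplying by 13⁻¹ = 34 gives x ≡ 34·14 = 476 = 9·49 + 35 ≡ 35 (mod 49).
Check: T(35) = 13·35 + 5 = 460 = 9·49 + 19 ≡ 19 (mod 49).

35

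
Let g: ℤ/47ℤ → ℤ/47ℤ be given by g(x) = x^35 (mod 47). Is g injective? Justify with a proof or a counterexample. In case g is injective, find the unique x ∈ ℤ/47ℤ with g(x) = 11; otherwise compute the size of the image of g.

20

Since 47 is prime, the nonzero elements of ℤ/47ℤ form a cyclic group of order 46.
As gcd(35, 46) = 1, raising to the 35th power is a bijection on this group: if u^35 ≡ v^35 then (uv^{−1})^35 = 1, and the only element of order dividing gcd(35, 46) = 1 is 1, so u = v.
With g(0) = 0 this makes g injective on all of ℤ/47ℤ, hence bijective (finite equal-size domain and codomain). In particular g is injective.
Since g is injective, we find the preimage of 11. The inverse of x ↦ x^35 on (ℤ/47ℤ)^× is x ↦ x^25, because 35·25 = 875 = 19·46 + 1 ≡ 1 (mod 46) and x^{46} = 1 for x ≠ 0 (Fermat). So g⁻¹(11) = 11^25 mod 47.
Repeated squaring mod 47: 11^1 ≡ 11, 11^2 ≡ 11² = 121 ≡ 27, 11^4 ≡ 27² = 729 ≡ 24, 11^8 ≡ 24² = 576 ≡ 12, 11^16 ≡ 12² = 144 ≡ 3. Since 25 = 16 + 8 + 1, 11^25 ≡ 3·12·11: 3·12 = 36, then 36·11 = 396 ≡ 20. So 11^25 ≡ 20 (mod 47).
Hence g⁻¹(11) = 20.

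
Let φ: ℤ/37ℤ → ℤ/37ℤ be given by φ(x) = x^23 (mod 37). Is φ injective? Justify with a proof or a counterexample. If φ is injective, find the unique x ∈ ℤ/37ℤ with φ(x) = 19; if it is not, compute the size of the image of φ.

20

Since 37 is prime, the nonzero elements of ℤ/37ℤ form a cyclic group of order 36.
As gcd(23, 36) = 1, raising to the 23rd power is a bijection on this group: if u^23 ≡ v^23 then (uv^{−1})^23 = 1, and the only element of order dividing gcd(23, 36) = 1 is 1, so u = v.
With φ(0) = 0 this makes φ injective on all of ℤ/37ℤ, hence bijective (finite equal-size domain and codomain). In particular φ is injective.
Since φ is injective, we find the preimage of 19. The inverse of x ↦ x^23 on (ℤ/37ℤ)^× is x ↦ x^11, because 23·11 = 253 = 7·36 + 1 ≡ 1 (mod 36) and x^{36} = 1 for x ≠ 0 (Fermat). So φ⁻¹(19) = 19^11 mod 37.
Repeated squaring mod 37: 19^1 ≡ 19, 19^2 ≡ 19² = 361 ≡ 28, 19^4 ≡ 28² = 784 ≡ 7, 19^8 ≡ 7² = 49 ≡ 12. Since 11 = 8 + 2 + 1, 19^11 ≡ 12·28·19: 12·28 = 336 ≡ 3, then 3·19 = 57 ≡ 20. So 19^11 ≡ 20 (mod 37).
Hence φ⁻¹(19) = 20.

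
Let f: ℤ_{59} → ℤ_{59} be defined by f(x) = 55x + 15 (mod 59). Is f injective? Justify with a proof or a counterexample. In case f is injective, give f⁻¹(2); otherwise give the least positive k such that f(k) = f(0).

Suppose f(s) = f(t) in ℤ_{59}. Then 55s + 15 ≡ 55t + 15 (mod 59), thus 55(s − t) ≡ 0 (mod 59).
Since gcd(55, 59) = 1, 55 is invertible modulo 59, therefore s − t ≡ 0 (mod 59), i.e. s = t.
So f is injective.
We now compute 55⁻¹ mod 59 explicitly. Euclid's algorithm: 59 = 1·55 + 4, 55 = 13·4 + 3, 4 = 1·3 + 1; back-substituting gives 1 = 44·55 − 41·59, so 55⁻¹ ≡ 44 (mod 59).
Since f is injective, we compute f⁻¹(2): solve 55x + 15 ≡ 2 (mod 59), i.e. 55x ≡ 46 (mod 59).
Multiplying by 55⁻¹ = 44 gives x ≡ 44·46 = 2024 = 34·59 + 18 ≡ 18 (mod 59).
Check: f(18) = 55·18 + 15 = 1005 = 17·59 + 2 ≡ 2 (mod 59).

18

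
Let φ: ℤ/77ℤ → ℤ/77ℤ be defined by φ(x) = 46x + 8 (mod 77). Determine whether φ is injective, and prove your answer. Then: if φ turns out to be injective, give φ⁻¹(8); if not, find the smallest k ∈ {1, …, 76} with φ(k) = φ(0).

0

Recall: φ is injective if φ(u) = φ(v) implies u = v.
If φ(u) = φ(v), then 46u ≡ 46v (mod 77). Because gcd(46, 77) = 1, we may cancel 46 to get u ≡ v (mod 77).
Therefore φ is injective.
We now compute 46⁻¹ mod 77 explicitly. Euclid's algorithm: 77 = 1·46 + 31, 46 = 1·31 + 15, 31 = 2·15 + 1; back-substituting gives 1 = 72·46 − 43·77, so 46⁻¹ ≡ 72 (mod 77).
Since φ is injective, we compute φ⁻¹(8): solve 46x + 8 ≡ 8 (mod 77), i.e. 46x ≡ 0 (mod 77).
Multiplying by 46⁻¹ = 72 gives x ≡ 72·0 = 0 ≡ 0 (mod 77).
Check: φ(0) = 46·0 + 8 = 8 ≡ 8 (mod 77).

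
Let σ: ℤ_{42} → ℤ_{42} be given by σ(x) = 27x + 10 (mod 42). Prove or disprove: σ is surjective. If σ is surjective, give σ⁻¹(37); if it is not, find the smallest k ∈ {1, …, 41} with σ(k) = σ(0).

14

By definition, surjectivity means every element of the codomain has a preimage under σ.
Since gcd(27, 42) = 3, we have 27x ≡ 0 (mod 3) for all x, so σ(x) ≡ 1 (mod 3).
But 0 ≢ 1 (mod 3), so 0 ∈ ℤ_{42} has no preimage. So σ is not surjective.
Since σ is not surjective, we find the least positive k with σ(k) = σ(0): this means 27k ≡ 0 (mod 42), i.e. 42 ∣ 27k. Since gcd(27, 42) = 3, dividing through by 3 this holds exactly when 14 ∣ 9k, and as gcd(9, 14) = 1, exactly when 14 ∣ k.
The smallest positive such k is 14.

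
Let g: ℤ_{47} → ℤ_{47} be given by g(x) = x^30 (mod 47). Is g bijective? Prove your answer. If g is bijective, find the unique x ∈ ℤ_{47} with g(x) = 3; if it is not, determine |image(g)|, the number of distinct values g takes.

g(23): Repeated squaring mod 47: 23^1 ≡ 23, 23^2 ≡ 23² = 529 ≡ 12, 23^4 ≡ 12² = 144 ≡ 3, 23^8 ≡ 3² = 9, 23^16 ≡ 9² = 81 ≡ 34. Since 30 = 16 + 8 + 4 + 2, 23^30 ≡ 34·9·3·12: 34·9 = 306 ≡ 24, then 24·3 = 72 ≡ 25, then 25·12 = 300 ≡ 18. So 23^30 ≡ 18 (mod 47).
g(24): Repeated squaring mod 47: 24^1 ≡ 24, 24^2 ≡ 24² = 576 ≡ 12, 24^4 ≡ 12² = 144 ≡ 3, 24^8 ≡ 3² = 9, 24^16 ≡ 9² = 81 ≡ 34. Since 30 = 16 + 8 + 4 + 2, 24^30 ≡ 34·9·3·12: 34·9 = 306 ≡ 24, then 24·3 = 72 ≡ 25, then 25·12 = 300 ≡ 18. So 24^30 ≡ 18 (mod 47).
So g(23) = g(24) = 18 while 23 ≠ 24, so g is not injective, hence not bijective.
Since g is not bijective, we determine |image(g)|. Computing x^30 mod 47 for each x (by repeated squaring, reducing mod 47 at every step), the values g(0), g(1), …, g(46) are: 0, 1, 34, 25, 28, 36, 4, 9, 12, 14, 2, 16, 42, 8, 24, 7, 32, 3, 6, 17, 21, 37, 27, 18, 18, 27, 37, 21, 17, 6, 3, 32, 7, 24, 8, 42, 16, 2, 14, 12, 9, 4, 36, 28, 25, 34, 1.
The distinct values are {0, 1, 2, 3, 4, 6, 7, 8, 9, 12, 14, 16, 17, 18, 21, 24, 25, 27, 28, 32, 34, 36, 37, 42}; there are 24 of them.

24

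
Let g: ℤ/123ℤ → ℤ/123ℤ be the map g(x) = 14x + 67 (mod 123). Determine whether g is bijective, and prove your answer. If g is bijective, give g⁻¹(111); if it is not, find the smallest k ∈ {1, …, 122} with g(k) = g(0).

If g(u) = g(v), then 14u ≡ 14v (mod 123). Because gcd(14, 123) = 1, we may cancel 14 to get u ≡ v (mod 123).
We now compute 14⁻¹ mod 123 explicitly. Euclid's algorithm: 123 = 8·14 + 11, 14 = 1·11 + 3, 11 = 3·3 + 2, 3 = 1·2 + 1; back-substituting gives 1 = 44·14 − 5·123, so 14⁻¹ ≡ 44 (mod 123).
For any y ∈ ℤ/123ℤ, x = 44(y − 67) mod 123 satisfies g(x) = 14·44(y − 67) + 67 ≡ y (since 14·44 ≡ 1 mod 123). So every y has a preimage.
Therefore g is bijective.
Since g is bijective, we find g⁻¹(111): we need 14x ≡ 111 − 67 ≡ 44 (mod 123). Using 14⁻¹ = 44: x ≡ 44·44 = 1936 = 15·123 + 91, so x = 91.
Check: g(91) = 14·91 + 67 = 1341 = 10·123 + 111 ≡ 111 (mod 123).

91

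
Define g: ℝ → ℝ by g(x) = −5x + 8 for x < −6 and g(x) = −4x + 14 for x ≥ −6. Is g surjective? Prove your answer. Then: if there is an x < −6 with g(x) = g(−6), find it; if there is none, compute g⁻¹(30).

-4

Both pieces are strictly decreasing (slopes −5 and −4), so each is injective on its own interval.
The left piece maps (−∞, −6) onto (38, ∞); the right piece maps [−6, ∞) onto (−∞, 38].
These images together cover ℝ, so g is surjective.
Because the two images are disjoint, no x < −6 has g(x) = g(−6), so we compute g⁻¹(30): 30 lies in (−∞, 38], so solve −4x + 14 = 30: x = (30 − 14)/(−4) = −4.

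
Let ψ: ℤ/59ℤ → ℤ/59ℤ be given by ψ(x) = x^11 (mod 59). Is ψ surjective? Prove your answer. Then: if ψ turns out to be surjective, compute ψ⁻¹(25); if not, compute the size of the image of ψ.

Since 59 is prime, the nonzero elements of ℤ/59ℤ form a cyclic group of order 58.
As gcd(11, 58) = 1, raising to the 11th power is a bijection on this group: if a^11 ≡ b^11 then (ab^{−1})^11 = 1, and the only element of order dividing gcd(11, 58) = 1 is 1, so a = b.
With ψ(0) = 0 this makes ψ injective on all of ℤ/59ℤ, hence bijective (finite equal-size domain and codomain). In particular ψ is surjective.
Since ψ is surjective, we find the preimage of 25. The inverse of x ↦ x^11 on (ℤ/59ℤ)^× is x ↦ x^37, because 11·37 = 407 = 7·58 + 1 ≡ 1 (mod 58) and x^{58} = 1 for x ≠ 0 (Fermat). So ψ⁻¹(25) = 25^37 mod 59.
Repeated squaring mod 59: 25^1 ≡ 25, 25^2 ≡ 25² = 625 ≡ 35, 25^4 ≡ 35² = 1225 ≡ 45, 25^8 ≡ 45² = 2025 ≡ 19, 25^16 ≡ 19² = 361 ≡ 7, 25^32 ≡ 7² = 49. Since 37 = 32 + 4 + 1, 25^37 ≡ 49·45·25: 49·45 = 2205 ≡ 22, then 22·25 = 550 ≡ 19. So 25^37 ≡ 19 (mod 59).
Hence ψ⁻¹(25) = 19.

19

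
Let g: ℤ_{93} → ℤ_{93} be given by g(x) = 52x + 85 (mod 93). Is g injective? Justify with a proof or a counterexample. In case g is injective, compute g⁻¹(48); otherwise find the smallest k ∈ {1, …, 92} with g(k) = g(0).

Suppose g(x_1) = g(x_2) in ℤ_{93}. Then 52x_1 + 85 ≡ 52x_2 + 85 (mod 93), so 52(x_1 − x_2) ≡ 0 (mod 93).
Since gcd(52, 93) = 1, 52 is invertible modulo 93, therefore x_1 − x_2 ≡ 0 (mod 93), i.e. x_1 = x_2.
Therefore g is injective.
We now compute 52⁻¹ mod 93 explicitly. Euclid's algorithm: 93 = 1·52 + 41, 52 = 1·41 + 11, 41 = 3·11 + 8, 11 = 1·8 + 3, 8 = 2·3 + 2, 3 = 1·2 + 1; back-substituting gives 1 = 34·52 − 19·93, so 52⁻¹ ≡ 34 (mod 93).
Since g is injective, we find g⁻¹(48): we need 52x ≡ 48 − 85 ≡ 56 (mod 93). Using 52⁻¹ = 34: x ≡ 34·56 = 1904 = 20·93 + 44, so x = 44.
Check: g(44) = 52·44 + 85 = 2373 = 25·93 + 48 ≡ 48 (mod 93).

44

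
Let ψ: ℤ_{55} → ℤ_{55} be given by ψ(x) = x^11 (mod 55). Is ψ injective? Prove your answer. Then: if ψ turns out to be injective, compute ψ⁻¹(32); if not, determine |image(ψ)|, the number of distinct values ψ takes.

Computing x^11 mod 55 for each x (by repeated squaring, reducing mod 55 at every step), the values ψ(0), ψ(1), …, ψ(54) are: 0, 1, 13, 47, 4, 5, 6, 18, 52, 9, 10, 11, 23, 2, 14, 15, 16, 28, 7, 19, 20, 21, 33, 12, 24, 25, 26, 38, 17, 29, 30, 31, 43, 22, 34, 35, 36, 48, 27, 39, 40, 41, 53, 32, 44, 45, 46, 3, 37, 49, 50, 51, 8, 42, 54.
Every element of ℤ_{55} appears exactly once in this list, so ψ is a bijection, and in particular injective.
Since ψ is injective, we read off the preimage of 32 from the same table: ψ(43) = 32, so ψ⁻¹(32) = 43.

43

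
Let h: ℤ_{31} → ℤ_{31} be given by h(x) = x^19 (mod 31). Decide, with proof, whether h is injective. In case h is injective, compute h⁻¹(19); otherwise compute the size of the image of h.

28

Since 31 is prime, the nonzero elements of ℤ_{31} form a cyclic group of order 30.
As gcd(19, 30) = 1, raising to the 19th power is a bijection on this group: if x_1^19 ≡ x_2^19 then (x_1x_2^{−1})^19 = 1, and the only element of order dividing gcd(19, 30) = 1 is 1, so x_1 = x_2.
With h(0) = 0 this makes h injective on all of ℤ_{31}, hence bijective (finite equal-size domain and codomain). In particular h is injective.
Since h is injective, we find the preimage of 19. The inverse of x ↦ x^19 on (ℤ_{31})^× is x ↦ x^19, because 19·19 = 361 = 12·30 + 1 ≡ 1 (mod 30) and x^{30} = 1 for x ≠ 0 (Fermat). So h⁻¹(19) = 19^19 mod 31.
Repeated squaring mod 31: 19^1 ≡ 19, 19^2 ≡ 19² = 361 ≡ 20, 19^4 ≡ 20² = 400 ≡ 28, 19^8 ≡ 28² = 784 ≡ 9, 19^16 ≡ 9² = 81 ≡ 19. Since 19 = 16 + 2 + 1, 19^19 ≡ 19·20·19: 19·20 = 380 ≡ 8, then 8·19 = 152 ≡ 28. So 19^19 ≡ 28 (mod 31).
Hence h⁻¹(19) = 28.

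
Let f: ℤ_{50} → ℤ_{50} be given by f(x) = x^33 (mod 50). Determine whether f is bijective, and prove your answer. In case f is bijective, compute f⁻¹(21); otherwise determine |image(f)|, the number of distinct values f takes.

42

f(0) = 0^33 = 0.
f(10): Repeated squaring mod 50: 10^1 ≡ 10, 10^2 ≡ 10² = 100 ≡ 0, 10^4 ≡ 0² = 0, 10^8 ≡ 0² = 0, 10^16 ≡ 0² = 0, 10^32 ≡ 0² = 0. Since 33 = 32 + 1, 10^33 ≡ 0·10: 0·10 = 0. So 10^33 ≡ 0 (mod 50).
So f(0) = f(10) = 0 while 0 ≠ 10, so f is not injective, hence not bijective.
Since f is not bijective, we determine |image(f)|. Computing x^33 mod 50 for each x (by repeated squaring, reducing mod 50 at every step), the values f(0), f(1), …, f(49) are: 0, 1, 42, 23, 14, 25, 16, 7, 38, 29, 0, 31, 22, 3, 44, 25, 46, 37, 18, 9, 0, 11, 2, 33, 24, 25, 26, 17, 48, 39, 0, 41, 32, 13, 4, 25, 6, 47, 28, 19, 0, 21, 12, 43, 34, 25, 36, 27, 8, 49.
The distinct values are {0, 1, 2, 3, 4, 6, 7, 8, 9, 11, 12, 13, 14, 16, 17, 18, 19, 21, 22, 23, 24, 25, 26, 27, 28, 29, 31, 32, 33, 34, 36, 37, 38, 39, 41, 42, 43, 44, 46, 47, 48, 49}; there are 42 of them.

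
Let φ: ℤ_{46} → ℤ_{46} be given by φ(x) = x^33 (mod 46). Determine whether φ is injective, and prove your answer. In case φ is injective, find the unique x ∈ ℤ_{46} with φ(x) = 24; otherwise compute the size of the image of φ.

6

φ(1) = 1^33 = 1.
φ(3): Repeated squaring mod 46: 3^1 ≡ 3, 3^2 ≡ 3² = 9, 3^4 ≡ 9² = 81 ≡ 35, 3^8 ≡ 35² = 1225 ≡ 29, 3^16 ≡ 29² = 841 ≡ 13, 3^32 ≡ 13² = 169 ≡ 31. Since 33 = 32 + 1, 3^33 ≡ 31·3: 31·3 = 93 ≡ 1. So 3^33 ≡ 1 (mod 46).
So φ(1) = φ(3) = 1 while 1 ≠ 3, so φ is not injective.
Since φ is not injective, we determine |image(φ)|. Computing x^33 mod 46 for each x (by repeated squaring, reducing mod 46 at every step), the values φ(0), φ(1), …, φ(45) are: 0, 1, 24, 1, 24, 45, 24, 45, 24, 1, 22, 45, 24, 1, 22, 45, 24, 45, 24, 45, 22, 45, 22, 23, 24, 1, 24, 1, 22, 1, 22, 1, 24, 45, 22, 1, 24, 45, 22, 1, 22, 1, 22, 45, 22, 45.
The distinct values are {0, 1, 22, 23, 24, 45}; there are 6 of them.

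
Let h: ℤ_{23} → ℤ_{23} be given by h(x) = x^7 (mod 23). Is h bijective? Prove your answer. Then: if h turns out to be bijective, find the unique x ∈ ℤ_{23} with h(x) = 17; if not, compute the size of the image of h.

5

Since 23 is prime, the nonzero elements of ℤ_{23} form a cyclic group of order 22.
As gcd(7, 22) = 1, raising to the 7th power is a bijection on this group: if a^7 ≡ b^7 then (ab^{−1})^7 = 1, and the only element of order dividing gcd(7, 22) = 1 is 1, so a = b.
With h(0) = 0 this makes h injective on all of ℤ_{23}, hence bijective (finite equal-size domain and codomain). In particular h is bijective.
Since h is bijective, we find the preimage of 17. The inverse of x ↦ x^7 on (ℤ_{23})^× is x ↦ x^19, because 7·19 = 133 = 6·22 + 1 ≡ 1 (mod 22) and x^{22} = 1 for x ≠ 0 (Fermat). So h⁻¹(17) = 17^19 mod 23.
Repeated squaring mod 23: 17^1 ≡ 17, 17^2 ≡ 17² = 289 ≡ 13, 17^4 ≡ 13² = 169 ≡ 8, 17^8 ≡ 8² = 64 ≡ 18, 17^16 ≡ 18² = 324 ≡ 2. Since 19 = 16 + 2 + 1, 17^19 ≡ 2·13·17: 2·13 = 26 ≡ 3, then 3·17 = 51 ≡ 5. So 17^19 ≡ 5 (mod 23).
Hence h⁻¹(17) = 5.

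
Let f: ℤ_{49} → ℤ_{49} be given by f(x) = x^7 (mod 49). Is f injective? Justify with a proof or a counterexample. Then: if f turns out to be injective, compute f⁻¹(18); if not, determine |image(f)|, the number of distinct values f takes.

f(0) = 0^7 = 0.
f(7): Repeated squaring mod 49: 7^1 ≡ 7, 7^2 ≡ 7² = 49 ≡ 0, 7^4 ≡ 0² = 0. Since 7 = 4 + 2 + 1, 7^7 ≡ 0·0·7: 0·0 = 0, then 0·7 = 0. So 7^7 ≡ 0 (mod 49).
So f(0) = f(7) = 0 while 0 ≠ 7, thus f is not injective.
Since f is not injective, we determine |image(f)|. Computing x^7 mod 49 for each x (by repeated squaring, reducing mod 49 at every step), the values f(0), f(1), …, f(48) are: 0, 1, 30, 31, 18, 19, 48, 0, 1, 30, 31, 18, 19, 48, 0, 1, 30, 31, 18, 19, 48, 0, 1, 30, 31, 18, 19, 48, 0, 1, 30, 31, 18, 19, 48, 0, 1, 30, 31, 18, 19, 48, 0, 1, 30, 31, 18, 19, 48.
The distinct values are {0, 1, 18, 19, 30, 31, 48}; there are 7 of them.

7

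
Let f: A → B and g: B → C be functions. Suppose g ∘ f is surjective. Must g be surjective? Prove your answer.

Let c ∈ C. Since g ∘ f is surjective, some a ∈ A has g(f(a)) = c. Then b = f(a) ∈ B satisfies g(b) = c. So g is surjective.

surjective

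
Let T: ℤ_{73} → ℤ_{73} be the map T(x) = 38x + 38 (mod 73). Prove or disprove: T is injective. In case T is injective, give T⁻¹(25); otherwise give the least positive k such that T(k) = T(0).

40

Suppose T(x_1) = T(x_2) in ℤ_{73}. Then 38x_1 + 38 ≡ 38x_2 + 38 (mod 73), therefore 38(x_1 − x_2) ≡ 0 (mod 73).
Since gcd(38, 73) = 1, 38 is invertible modulo 73, hence x_1 − x_2 ≡ 0 (mod 73), i.e. x_1 = x_2.
Hence T is injective.
We now compute 38⁻¹ mod 73 explicitly. Euclid's algorithm: 73 = 1·38 + 35, 38 = 1·35 + 3, 35 = 11·3 + 2, 3 = 1·2 + 1; back-substituting gives 1 = 25·38 − 13·73, so 38⁻¹ ≡ 25 (mod 73).
Since T is injective, we find T⁻¹(25): we need 38x ≡ 25 − 38 ≡ 60 (mod 73). Using 38⁻¹ = 25: x ≡ 25·60 = 1500 = 20·73 + 40, so x = 40.
Check: T(40) = 38·40 + 38 = 1558 = 21·73 + 25 ≡ 25 (mod 73).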